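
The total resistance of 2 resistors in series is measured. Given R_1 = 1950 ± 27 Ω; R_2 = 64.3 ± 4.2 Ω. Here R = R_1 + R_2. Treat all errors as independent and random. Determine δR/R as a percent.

1.36%

For a sum/difference, combine absolute errors in quadrature:
  (δR_1)² = 729;  (δR_2)² = 17.6
δR = √(747) = 27.3 Ω
R = 2010 Ω, so δR/R = 27.3/2010 = 0.0136.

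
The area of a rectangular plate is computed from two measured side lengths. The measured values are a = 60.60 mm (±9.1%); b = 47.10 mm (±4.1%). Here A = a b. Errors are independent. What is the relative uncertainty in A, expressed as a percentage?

Relative error in a monomial: (δA/A)² = Σ (nᵢ · δxᵢ/xᵢ)².
  (1·δa/a)² = (1×0.0910)² = 0.00828;  (1·δb/b)² = (1×0.0410)² = 0.00168
δA/A = √(0.00996) = 0.0998

9.98%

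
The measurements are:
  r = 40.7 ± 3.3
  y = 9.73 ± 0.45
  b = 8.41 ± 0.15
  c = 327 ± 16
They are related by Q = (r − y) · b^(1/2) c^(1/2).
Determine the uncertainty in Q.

180

Let u = r − y = 31.0. δu = √(δr² + δy²) = √(10.9 + 0.203) = 3.33, so δu/u = 0.108.
Q is then a monomial in u, b, c:
δQ/Q = √((δu/u)² + (½·δb/b)² + (½·δc/c)²) = √(0.0116 + 7.95e-05 + 0.000599) = 0.111
Q = 1620, so δQ = 0.111 × 1620 = 180.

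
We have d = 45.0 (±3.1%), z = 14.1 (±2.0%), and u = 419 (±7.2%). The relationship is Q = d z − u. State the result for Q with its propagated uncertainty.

Let p = d·z = 634. δp/p = √((1·δd/d)² + (1·δz/z)²) = √(0.000961 + 0.000400) = 0.0369, so δp = 23.4.
Q = p − u: δQ = √(δp² + δu²) = √(548 + 910) = 38.2
Q = 216.

216 ± 38.2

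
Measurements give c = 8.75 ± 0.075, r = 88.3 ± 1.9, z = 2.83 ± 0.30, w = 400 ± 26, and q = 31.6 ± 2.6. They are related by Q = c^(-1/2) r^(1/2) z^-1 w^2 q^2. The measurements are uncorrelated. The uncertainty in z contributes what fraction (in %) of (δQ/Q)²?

20.3%

(δQ/Q)² = (−½·δc/c)² + (½·δr/r)² + (-1·δz/z)² + (2·δw/w)² + (2·δq/q)²
  c term: (-0.5×0.00857)² = 1.84e-05
  r term: (0.5×0.0215)² = 0.000116
  z term: (-1×0.106)² = 0.0112
  w term: (2×0.0650)² = 0.0169
  q term: (2×0.0823)² = 0.0271
Total = 0.0554. Share from z = 0.0112/0.0554 = 0.203.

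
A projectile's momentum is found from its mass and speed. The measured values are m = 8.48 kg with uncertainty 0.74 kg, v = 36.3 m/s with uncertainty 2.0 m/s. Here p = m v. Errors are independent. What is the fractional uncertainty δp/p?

Relative error in a monomial: (δp/p)² = Σ (nᵢ · δxᵢ/xᵢ)².
  (1·δm/m)² = (1×0.0873)² = 0.00762;  (1·δv/v)² = (1×0.0551)² = 0.00304
δp/p = √(0.0107) = 0.103

0.103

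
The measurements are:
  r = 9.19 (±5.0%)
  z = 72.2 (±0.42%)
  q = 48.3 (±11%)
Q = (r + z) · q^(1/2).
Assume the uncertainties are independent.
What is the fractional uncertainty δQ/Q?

Let u = r + z = 81.4. δu = √(δr² + δz²) = √(0.211 + 0.0920) = 0.551, so δu/u = 0.00676.
Q is then a monomial in u, q:
δQ/Q = √((δu/u)² + (½·δq/q)²) = √(4.58e-05 + 0.00302) = 0.0554

0.0554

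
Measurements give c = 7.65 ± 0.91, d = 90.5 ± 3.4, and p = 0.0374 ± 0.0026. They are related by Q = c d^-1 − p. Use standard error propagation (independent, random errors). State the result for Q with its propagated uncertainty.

0.0471 ± 0.0109

Let w = c·d^-1 = 0.0845. δw/w = √((1·δc/c)² + (-1·δd/d)²) = √(0.0142 + 0.00141) = 0.125, so δw = 0.0105.
Q = w − p: δQ = √(δw² + δp²) = √(0.000111 + 6.76e-06) = 0.0109
Q = 0.0471.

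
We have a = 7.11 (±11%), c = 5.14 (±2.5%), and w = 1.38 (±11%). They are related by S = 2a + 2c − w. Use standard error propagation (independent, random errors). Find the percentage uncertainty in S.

6.89%

Sums and differences: (δS)² = Σ (cᵢ δxᵢ)².
  (2·δa)² = 2.45;  (2·δc)² = 0.0660;  (δw)² = 0.0230
δS = √(2.54) = 1.59
S = 23.1, so δS/S = 1.59/23.1 = 0.0689.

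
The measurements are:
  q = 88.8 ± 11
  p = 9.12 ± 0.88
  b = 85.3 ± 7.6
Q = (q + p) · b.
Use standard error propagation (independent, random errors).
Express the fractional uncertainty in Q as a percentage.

Let u = q + p = 97.9. δu = √(δq² + δp²) = √(121 + 0.774) = 11.0, so δu/u = 0.113.
Q is then a monomial in u, b:
δQ/Q = √((δu/u)² + (1·δb/b)²) = √(0.0127 + 0.00794) = 0.144

14.4%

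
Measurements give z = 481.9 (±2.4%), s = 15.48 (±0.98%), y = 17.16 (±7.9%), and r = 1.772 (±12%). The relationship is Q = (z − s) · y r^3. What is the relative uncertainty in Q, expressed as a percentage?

36.9%

Let u = z − s = 466.4. δu = √(δz² + δs²) = √(134 + 0.0230) = 11.6, so δu/u = 0.0248.
Q is then a monomial in u, y, r:
δQ/Q = √((δu/u)² + (1·δy/y)² + (3·δr/r)²) = √(0.000615 + 0.00624 + 0.130) = 0.369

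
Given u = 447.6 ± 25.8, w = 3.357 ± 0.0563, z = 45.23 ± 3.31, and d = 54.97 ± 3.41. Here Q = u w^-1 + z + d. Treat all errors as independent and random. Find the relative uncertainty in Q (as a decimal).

Let p = u·w^-1 = 133.3. δp/p = √((1·δu/u)² + (-1·δw/w)²) = √(0.00332 + 0.000281) = 0.0600, so δp = 8.00.
Q = p + z + d: δQ = √(δp² + δz² + δd²) = √(64.1 + 11.0 + 11.6) = 9.31
Q = 233.5, so δQ/Q = 9.31/233.5 = 0.0399.

0.0399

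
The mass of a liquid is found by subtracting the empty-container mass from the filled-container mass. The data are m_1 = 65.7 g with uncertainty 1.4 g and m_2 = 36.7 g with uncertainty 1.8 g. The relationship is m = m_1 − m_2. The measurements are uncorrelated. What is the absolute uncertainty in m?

Each term contributes (cᵢ δxᵢ)² to (δm)²:
  (δm_1)² = 1.96;  (δm_2)² = 3.24
δm = √(5.20) = 2.28 g

2.28 g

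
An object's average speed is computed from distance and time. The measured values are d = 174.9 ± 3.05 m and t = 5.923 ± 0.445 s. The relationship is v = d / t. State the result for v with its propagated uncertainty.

Since v is a product/quotient, work with relative uncertainties:
  (1·δd/d)² = (1×0.0174)² = 0.000304;  (-1·δt/t)² = (-1×0.0751)² = 0.00564
δv/v = √(0.00595) = 0.0771
v = 29.53 m/s, so δv = 0.0771 × 29.53 = 2.28 m/s.

29.53 ± 2.28 m/s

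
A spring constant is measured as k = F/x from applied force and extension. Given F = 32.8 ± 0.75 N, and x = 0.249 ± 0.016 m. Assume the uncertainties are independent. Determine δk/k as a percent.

6.82%

Relative error in a monomial: (δk/k)² = Σ (nᵢ · δxᵢ/xᵢ)².
  (1·δF/F)² = (1×0.0229)² = 0.000523;  (-1·δx/x)² = (-1×0.0643)² = 0.00413
δk/k = √(0.00465) = 0.0682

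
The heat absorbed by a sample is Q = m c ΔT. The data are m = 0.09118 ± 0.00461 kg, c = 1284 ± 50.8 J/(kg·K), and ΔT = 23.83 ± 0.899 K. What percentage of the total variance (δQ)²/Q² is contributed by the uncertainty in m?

46.1%

(δQ/Q)² = (1·δm/m)² + (1·δc/c)² + (1·δΔT/ΔT)²
  m term: (1×0.0506)² = 0.00256
  c term: (1×0.0396)² = 0.00157
  ΔT term: (1×0.0377)² = 0.00142
Total = 0.00554. Share from m = 0.00256/0.00554 = 0.461.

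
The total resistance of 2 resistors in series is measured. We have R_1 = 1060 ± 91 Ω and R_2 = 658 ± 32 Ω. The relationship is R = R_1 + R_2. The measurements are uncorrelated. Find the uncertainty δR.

96.5 Ω

For a sum/difference, combine absolute errors in quadrature:
  (δR_1)² = 8280;  (δR_2)² = 1020
δR = √(9300) = 96.5 Ω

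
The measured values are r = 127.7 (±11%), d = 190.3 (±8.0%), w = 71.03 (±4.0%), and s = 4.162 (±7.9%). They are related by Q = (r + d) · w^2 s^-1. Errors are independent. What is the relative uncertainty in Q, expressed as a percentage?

13.0%

Let u = r + d = 318.0. δu = √(δr² + δd²) = √(197 + 232) = 20.7, so δu/u = 0.0651.
Q is then a monomial in u, w, s:
δQ/Q = √((δu/u)² + (2·δw/w)² + (-1·δs/s)²) = √(0.00424 + 0.00640 + 0.00624) = 0.130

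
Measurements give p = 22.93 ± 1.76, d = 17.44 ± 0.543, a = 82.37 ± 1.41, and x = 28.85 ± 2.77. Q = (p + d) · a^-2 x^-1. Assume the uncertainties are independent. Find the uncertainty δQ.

Let u = p + d = 40.37. δu = √(δp² + δd²) = √(3.10 + 0.295) = 1.84, so δu/u = 0.0456.
Q is then a monomial in u, a, x:
δQ/Q = √((δu/u)² + (-2·δa/a)² + (-1·δx/x)²) = √(0.00208 + 0.00117 + 0.00922) = 0.112
Q = 0.0002062, so δQ = 0.112 × 0.0002062 = 2.3e-05.

2.3e-05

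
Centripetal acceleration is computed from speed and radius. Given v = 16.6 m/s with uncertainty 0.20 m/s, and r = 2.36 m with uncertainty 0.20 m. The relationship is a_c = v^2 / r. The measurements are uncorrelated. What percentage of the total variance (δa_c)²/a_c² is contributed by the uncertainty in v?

(δa_c/a_c)² = (2·δv/v)² + (-1·δr/r)²
  v term: (2×0.0120)² = 0.000581
  r term: (-1×0.0847)² = 0.00718
Total = 0.00776. Share from v = 0.000581/0.00776 = 0.0748.

7.48%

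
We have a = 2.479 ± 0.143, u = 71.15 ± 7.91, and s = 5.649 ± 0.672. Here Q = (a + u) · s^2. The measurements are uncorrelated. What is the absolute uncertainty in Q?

613

Let w = a + u = 73.63. δw = √(δa² + δu²) = √(0.0204 + 62.6) = 7.91, so δw/w = 0.107.
Q is then a monomial in w, s:
δQ/Q = √((δw/w)² + (2·δs/s)²) = √(0.0115 + 0.0566) = 0.261
Q = 2350, so δQ = 0.261 × 2350 = 613.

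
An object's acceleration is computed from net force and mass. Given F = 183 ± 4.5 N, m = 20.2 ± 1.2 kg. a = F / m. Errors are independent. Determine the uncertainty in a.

Since a is a product/quotient, work with relative uncertainties:
  (1·δF/F)² = (1×0.0246)² = 0.000605;  (-1·δm/m)² = (-1×0.0594)² = 0.00353
δa/a = √(0.00413) = 0.0643
a = 9.06 m/s^2, so δa = 0.0643 × 9.06 = 0.582 m/s^2.

0.582 m/s^2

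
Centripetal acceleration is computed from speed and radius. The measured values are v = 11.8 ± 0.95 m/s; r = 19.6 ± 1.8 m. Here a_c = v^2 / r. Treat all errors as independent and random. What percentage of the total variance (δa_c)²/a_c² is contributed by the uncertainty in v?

75.5%

(δa_c/a_c)² = (2·δv/v)² + (-1·δr/r)²
  v term: (2×0.0805)² = 0.0259
  r term: (-1×0.0918)² = 0.00843
Total = 0.0344. Share from v = 0.0259/0.0344 = 0.755.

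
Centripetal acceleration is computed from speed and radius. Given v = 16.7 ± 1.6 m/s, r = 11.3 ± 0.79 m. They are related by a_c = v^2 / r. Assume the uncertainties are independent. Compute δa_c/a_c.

0.204

Since a_c is a product/quotient, work with relative uncertainties:
  (2·δv/v)² = (2×0.0958)² = 0.0367;  (-1·δr/r)² = (-1×0.0699)² = 0.00489
δa_c/a_c = √(0.0416) = 0.204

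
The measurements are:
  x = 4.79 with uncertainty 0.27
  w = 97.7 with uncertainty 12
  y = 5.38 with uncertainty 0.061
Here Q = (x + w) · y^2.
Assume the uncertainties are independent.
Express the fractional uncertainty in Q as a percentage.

Let u = x + w = 102. δu = √(δx² + δw²) = √(0.0729 + 144) = 12.0, so δu/u = 0.117.
Q is then a monomial in u, y:
δQ/Q = √((δu/u)² + (2·δy/y)²) = √(0.0137 + 0.000514) = 0.119

11.9%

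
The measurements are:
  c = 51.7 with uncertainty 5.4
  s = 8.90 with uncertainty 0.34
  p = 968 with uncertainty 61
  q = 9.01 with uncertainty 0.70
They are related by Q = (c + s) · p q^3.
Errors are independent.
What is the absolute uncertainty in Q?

1.1e+07

Let u = c + s = 60.6. δu = √(δc² + δs²) = √(29.2 + 0.116) = 5.41, so δu/u = 0.0893.
Q is then a monomial in u, p, q:
δQ/Q = √((δu/u)² + (1·δp/p)² + (3·δq/q)²) = √(0.00797 + 0.00397 + 0.0543) = 0.257
Q = 4.29e+07, so δQ = 0.257 × 4.29e+07 = 1.1e+07.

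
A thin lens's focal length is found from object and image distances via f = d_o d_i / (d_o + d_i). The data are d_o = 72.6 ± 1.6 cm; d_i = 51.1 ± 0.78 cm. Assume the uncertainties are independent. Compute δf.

∂f/∂d_o = (d_i/(d_o+d_i))² = 0.171;  ∂f/∂d_i = (d_o/(d_o+d_i))² = 0.344
δf = √((∂f/∂d_o · δd_o)² + (∂f/∂d_i · δd_i)²) = √(0.0745 + 0.0722) = 0.383 cm

0.383 cm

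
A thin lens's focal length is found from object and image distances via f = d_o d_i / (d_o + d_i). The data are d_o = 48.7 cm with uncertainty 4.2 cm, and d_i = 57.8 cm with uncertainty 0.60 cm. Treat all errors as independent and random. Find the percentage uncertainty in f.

∂f/∂d_o = (d_i/(d_o+d_i))² = 0.295;  ∂f/∂d_i = (d_o/(d_o+d_i))² = 0.209
δf = √((∂f/∂d_o · δd_o)² + (∂f/∂d_i · δd_i)²) = √(1.53 + 0.0157) = 1.24 cm
f = 26.4 cm, so δf/f = 1.24/26.4 = 0.0470.

4.70%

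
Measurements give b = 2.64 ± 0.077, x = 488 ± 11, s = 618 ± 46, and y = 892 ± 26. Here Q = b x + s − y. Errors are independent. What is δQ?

Let p = b·x = 1290. δp/p = √((1·δb/b)² + (1·δx/x)²) = √(0.000851 + 0.000508) = 0.0369, so δp = 47.5.
Q = p + s − y: δQ = √(δp² + δs² + δy²) = √(2260 + 2120 + 676) = 71.0

71.0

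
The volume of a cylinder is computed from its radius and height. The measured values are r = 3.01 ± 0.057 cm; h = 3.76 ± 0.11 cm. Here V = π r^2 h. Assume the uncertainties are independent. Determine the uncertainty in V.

5.12 cm^3

Products/powers → add relative errors in quadrature, weighted by exponent:
  (2·δr/r)² = (2×0.0189)² = 0.00143;  (1·δh/h)² = (1×0.0293)² = 0.000856
δV/V = √(0.00229) = 0.0479
V = 107 cm^3, so δV = 0.0479 × 107 = 5.12 cm^3.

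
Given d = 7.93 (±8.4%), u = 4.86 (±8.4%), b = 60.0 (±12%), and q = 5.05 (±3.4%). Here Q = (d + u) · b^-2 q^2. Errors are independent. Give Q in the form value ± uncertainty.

Let w = d + u = 12.8. δw = √(δd² + δu²) = √(0.444 + 0.167) = 0.781, so δw/w = 0.0611.
Q is then a monomial in w, b, q:
δQ/Q = √((δw/w)² + (-2·δb/b)² + (2·δq/q)²) = √(0.00373 + 0.0576 + 0.00462) = 0.257
Q = 0.0906, so δQ = 0.257 × 0.0906 = 0.0233.

0.0906 ± 0.0233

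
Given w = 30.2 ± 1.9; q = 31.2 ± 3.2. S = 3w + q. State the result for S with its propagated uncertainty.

S is a linear combination, so absolute uncertainties add in quadrature:
  (3·δw)² = 32.5;  (δq)² = 10.2
δS = √(42.7) = 6.54
S = 122.

122 ± 6.54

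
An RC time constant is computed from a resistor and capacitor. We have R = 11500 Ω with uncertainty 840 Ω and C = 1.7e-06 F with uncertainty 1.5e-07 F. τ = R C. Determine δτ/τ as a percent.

For a monomial τ ∝ R, C, fractional errors add in quadrature:
  (1·δR/R)² = (1×0.0730)² = 0.00534;  (1·δC/C)² = (1×0.0882)² = 0.00779
δτ/τ = √(0.0131) = 0.115

11.5%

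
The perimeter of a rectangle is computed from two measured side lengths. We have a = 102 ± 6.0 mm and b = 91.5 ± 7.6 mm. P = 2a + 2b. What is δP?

Each term contributes (cᵢ δxᵢ)² to (δP)²:
  (2·δa)² = 144;  (2·δb)² = 231
δP = √(375) = 19.4 mm

19.4 mm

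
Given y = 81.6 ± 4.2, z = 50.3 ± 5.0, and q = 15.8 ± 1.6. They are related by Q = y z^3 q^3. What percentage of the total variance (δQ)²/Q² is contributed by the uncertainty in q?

(δQ/Q)² = (1·δy/y)² + (3·δz/z)² + (3·δq/q)²
  y term: (1×0.0515)² = 0.00265
  z term: (3×0.0994)² = 0.0889
  q term: (3×0.101)² = 0.0923
Total = 0.184. Share from q = 0.0923/0.184 = 0.502.

50.2%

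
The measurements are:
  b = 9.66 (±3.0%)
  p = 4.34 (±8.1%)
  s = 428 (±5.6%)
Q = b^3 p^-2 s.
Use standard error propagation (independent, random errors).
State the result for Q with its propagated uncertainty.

20500 ± 3970

Products/powers → add relative errors in quadrature, weighted by exponent:
  (3·δb/b)² = (3×0.0300)² = 0.00810;  (-2·δp/p)² = (-2×0.0810)² = 0.0262;  (1·δs/s)² = (1×0.0560)² = 0.00314
δQ/Q = √(0.0375) = 0.194
Q = 20500, so δQ = 0.194 × 20500 = 3970.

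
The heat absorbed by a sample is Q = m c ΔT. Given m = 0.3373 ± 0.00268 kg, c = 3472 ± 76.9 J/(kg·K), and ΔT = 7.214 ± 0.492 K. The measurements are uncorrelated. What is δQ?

Products/powers → add relative errors in quadrature, weighted by exponent:
  (1·δm/m)² = (1×0.00795)² = 6.31e-05;  (1·δc/c)² = (1×0.0221)² = 0.000491;  (1·δΔT/ΔT)² = (1×0.0682)² = 0.00465
δQ/Q = √(0.00521) = 0.0721
Q = 8448 J, so δQ = 0.0721 × 8448 = 610 J.

610 J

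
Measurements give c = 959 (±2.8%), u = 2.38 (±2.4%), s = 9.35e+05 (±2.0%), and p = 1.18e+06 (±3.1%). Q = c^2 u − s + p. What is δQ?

1.4e+05

Let w = c^2·u = 2.19e+06. δw/w = √((2·δc/c)² + (1·δu/u)²) = √(0.00314 + 0.000576) = 0.0609, so δw = 1.33e+05.
Q = w − s + p: δQ = √(δw² + δs² + δp²) = √(1.78e+10 + 3.5e+08 + 1.34e+09) = 1.4e+05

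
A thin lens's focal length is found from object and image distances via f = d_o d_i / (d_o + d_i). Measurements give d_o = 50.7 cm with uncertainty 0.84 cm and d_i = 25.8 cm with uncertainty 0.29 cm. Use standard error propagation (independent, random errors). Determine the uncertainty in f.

∂f/∂d_o = (d_i/(d_o+d_i))² = 0.114;  ∂f/∂d_i = (d_o/(d_o+d_i))² = 0.439
δf = √((∂f/∂d_o · δd_o)² + (∂f/∂d_i · δd_i)²) = √(0.00913 + 0.0162) = 0.159 cm

0.159 cm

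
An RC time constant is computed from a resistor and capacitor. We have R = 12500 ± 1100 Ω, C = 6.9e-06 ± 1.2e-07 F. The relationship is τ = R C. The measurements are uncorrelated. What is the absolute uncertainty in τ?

0.00774 s

Relative error in a monomial: (δτ/τ)² = Σ (nᵢ · δxᵢ/xᵢ)².
  (1·δR/R)² = (1×0.0880)² = 0.00774;  (1·δC/C)² = (1×0.0174)² = 0.000302
δτ/τ = √(0.00805) = 0.0897
τ = 0.0862 s, so δτ = 0.0897 × 0.0862 = 0.00774 s.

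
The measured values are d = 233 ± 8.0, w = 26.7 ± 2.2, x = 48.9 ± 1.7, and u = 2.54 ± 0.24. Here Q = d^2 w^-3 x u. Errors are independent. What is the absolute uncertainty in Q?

For a monomial Q ∝ d^2, w^-3, x, u, fractional errors add in quadrature:
  (2·δd/d)² = (2×0.0343)² = 0.00472;  (-3·δw/w)² = (-3×0.0824)² = 0.0611;  (1·δx/x)² = (1×0.0348)² = 0.00121;  (1·δu/u)² = (1×0.0945)² = 0.00893
δQ/Q = √(0.0760) = 0.276
Q = 354, so δQ = 0.276 × 354 = 97.6.

97.6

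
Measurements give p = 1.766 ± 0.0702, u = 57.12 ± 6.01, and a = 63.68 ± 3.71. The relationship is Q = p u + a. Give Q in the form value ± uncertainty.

164.6 ± 11.9

Let w = p·u = 100.9. δw/w = √((1·δp/p)² + (1·δu/u)²) = √(0.00158 + 0.0111) = 0.112, so δw = 11.3.
Q = w + a: δQ = √(δw² + δa²) = √(129 + 13.8) = 11.9
Q = 164.6.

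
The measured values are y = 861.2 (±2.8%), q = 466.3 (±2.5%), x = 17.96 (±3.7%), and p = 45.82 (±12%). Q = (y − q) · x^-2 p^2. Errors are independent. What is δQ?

Let u = y − q = 394.9. δu = √(δy² + δq²) = √(581 + 136) = 26.8, so δu/u = 0.0678.
Q is then a monomial in u, x, p:
δQ/Q = √((δu/u)² + (-2·δx/x)² + (2·δp/p)²) = √(0.00460 + 0.00548 + 0.0576) = 0.260
Q = 2570, so δQ = 0.260 × 2570 = 669.

669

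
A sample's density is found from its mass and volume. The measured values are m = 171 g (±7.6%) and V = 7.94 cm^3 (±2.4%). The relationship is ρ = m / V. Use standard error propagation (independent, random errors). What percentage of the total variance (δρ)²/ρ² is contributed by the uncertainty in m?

90.9%

(δρ/ρ)² = (1·δm/m)² + (-1·δV/V)²
  m term: (1×0.0760)² = 0.00578
  V term: (-1×0.0240)² = 0.000576
Total = 0.00635. Share from m = 0.00578/0.00635 = 0.909.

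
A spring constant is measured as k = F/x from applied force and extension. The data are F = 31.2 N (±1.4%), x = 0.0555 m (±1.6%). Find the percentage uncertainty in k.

For a monomial k ∝ F, x^-1, fractional errors add in quadrature:
  (1·δF/F)² = (1×0.0140)² = 0.000196;  (-1·δx/x)² = (-1×0.0160)² = 0.000256
δk/k = √(0.000452) = 0.0213

2.13%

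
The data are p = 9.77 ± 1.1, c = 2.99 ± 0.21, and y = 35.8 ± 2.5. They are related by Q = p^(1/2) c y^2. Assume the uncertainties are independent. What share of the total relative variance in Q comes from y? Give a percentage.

(δQ/Q)² = (½·δp/p)² + (1·δc/c)² + (2·δy/y)²
  p term: (0.5×0.113)² = 0.00317
  c term: (1×0.0702)² = 0.00493
  y term: (2×0.0698)² = 0.0195
Total = 0.0276. Share from y = 0.0195/0.0276 = 0.707.

70.7%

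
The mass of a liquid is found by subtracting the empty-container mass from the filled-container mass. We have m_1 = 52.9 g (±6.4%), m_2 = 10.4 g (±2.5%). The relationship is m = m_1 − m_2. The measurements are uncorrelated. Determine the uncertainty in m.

3.40 g

Sums and differences: (δm)² = Σ (cᵢ δxᵢ)².
  (δm_1)² = 11.5;  (δm_2)² = 0.0676
δm = √(11.5) = 3.40 g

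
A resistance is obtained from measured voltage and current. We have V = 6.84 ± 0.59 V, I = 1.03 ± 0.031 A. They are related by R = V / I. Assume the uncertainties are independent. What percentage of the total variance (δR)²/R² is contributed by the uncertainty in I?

(δR/R)² = (1·δV/V)² + (-1·δI/I)²
  V term: (1×0.0863)² = 0.00744
  I term: (-1×0.0301)² = 0.000906
Total = 0.00835. Share from I = 0.000906/0.00835 = 0.109.

10.9%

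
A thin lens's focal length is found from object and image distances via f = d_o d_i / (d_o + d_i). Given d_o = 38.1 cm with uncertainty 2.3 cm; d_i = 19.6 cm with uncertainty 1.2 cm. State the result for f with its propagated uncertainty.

∂f/∂d_o = (d_i/(d_o+d_i))² = 0.115;  ∂f/∂d_i = (d_o/(d_o+d_i))² = 0.436
δf = √((∂f/∂d_o · δd_o)² + (∂f/∂d_i · δd_i)²) = √(0.0704 + 0.274) = 0.587 cm
f = 12.9 cm.

12.9 ± 0.587 cm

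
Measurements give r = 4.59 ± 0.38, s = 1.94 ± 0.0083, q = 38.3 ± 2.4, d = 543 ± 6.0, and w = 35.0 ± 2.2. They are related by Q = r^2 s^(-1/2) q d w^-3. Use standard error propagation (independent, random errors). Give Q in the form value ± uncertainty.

7.34 ± 1.90

Products/powers → add relative errors in quadrature, weighted by exponent:
  (2·δr/r)² = (2×0.0828)² = 0.0274;  (−½·δs/s)² = (-0.5×0.00428)² = 4.58e-06;  (1·δq/q)² = (1×0.0627)² = 0.00393;  (1·δd/d)² = (1×0.0110)² = 0.000122;  (-3·δw/w)² = (-3×0.0629)² = 0.0356
δQ/Q = √(0.0670) = 0.259
Q = 7.34, so δQ = 0.259 × 7.34 = 1.90.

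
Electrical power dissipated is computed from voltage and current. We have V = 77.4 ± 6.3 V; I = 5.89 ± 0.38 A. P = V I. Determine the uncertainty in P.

47.3 W

Relative error in a monomial: (δP/P)² = Σ (nᵢ · δxᵢ/xᵢ)².
  (1·δV/V)² = (1×0.0814)² = 0.00663;  (1·δI/I)² = (1×0.0645)² = 0.00416
δP/P = √(0.0108) = 0.104
P = 456 W, so δP = 0.104 × 456 = 47.3 W.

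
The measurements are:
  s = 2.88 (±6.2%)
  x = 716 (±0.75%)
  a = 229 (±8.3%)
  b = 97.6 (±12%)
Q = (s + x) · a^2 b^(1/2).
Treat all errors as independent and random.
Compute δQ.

Let u = s + x = 719. δu = √(δs² + δx²) = √(0.0319 + 28.8) = 5.37, so δu/u = 0.00747.
Q is then a monomial in u, a, b:
δQ/Q = √((δu/u)² + (2·δa/a)² + (½·δb/b)²) = √(5.59e-05 + 0.0276 + 0.00360) = 0.177
Q = 3.72e+08, so δQ = 0.177 × 3.72e+08 = 6.58e+07.

6.58e+07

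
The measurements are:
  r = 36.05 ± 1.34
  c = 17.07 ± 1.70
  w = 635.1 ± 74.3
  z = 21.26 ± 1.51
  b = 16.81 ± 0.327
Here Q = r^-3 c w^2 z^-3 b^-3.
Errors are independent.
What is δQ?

Each factor contributes (exponent × relative error)² to (δQ/Q)²:
  (-3·δr/r)² = (-3×0.0372)² = 0.0124;  (1·δc/c)² = (1×0.0996)² = 0.00992;  (2·δw/w)² = (2×0.117)² = 0.0547;  (-3·δz/z)² = (-3×0.0710)² = 0.0454;  (-3·δb/b)² = (-3×0.0195)² = 0.00341
δQ/Q = √(0.126) = 0.355
Q = 3.22e-06, so δQ = 0.355 × 3.22e-06 = 1.14e-06.

1.14e-06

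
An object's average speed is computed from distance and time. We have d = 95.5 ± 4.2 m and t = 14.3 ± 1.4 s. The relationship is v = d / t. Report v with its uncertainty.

6.68 ± 0.717 m/s

Relative error in a monomial: (δv/v)² = Σ (nᵢ · δxᵢ/xᵢ)².
  (1·δd/d)² = (1×0.0440)² = 0.00193;  (-1·δt/t)² = (-1×0.0979)² = 0.00958
δv/v = √(0.0115) = 0.107
v = 6.68 m/s, so δv = 0.107 × 6.68 = 0.717 m/s.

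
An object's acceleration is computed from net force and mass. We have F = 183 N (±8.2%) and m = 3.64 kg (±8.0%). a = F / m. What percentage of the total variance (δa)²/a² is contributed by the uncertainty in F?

(δa/a)² = (1·δF/F)² + (-1·δm/m)²
  F term: (1×0.0820)² = 0.00672
  m term: (-1×0.0800)² = 0.00640
Total = 0.0131. Share from F = 0.00672/0.0131 = 0.512.

51.2%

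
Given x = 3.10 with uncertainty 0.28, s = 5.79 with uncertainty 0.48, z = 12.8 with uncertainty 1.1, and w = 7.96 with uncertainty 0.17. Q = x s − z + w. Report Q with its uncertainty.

13.1 ± 2.47

Let p = x·s = 17.9. δp/p = √((1·δx/x)² + (1·δs/s)²) = √(0.00816 + 0.00687) = 0.123, so δp = 2.20.
Q = p − z + w: δQ = √(δp² + δz² + δw²) = √(4.84 + 1.21 + 0.0289) = 2.47
Q = 13.1.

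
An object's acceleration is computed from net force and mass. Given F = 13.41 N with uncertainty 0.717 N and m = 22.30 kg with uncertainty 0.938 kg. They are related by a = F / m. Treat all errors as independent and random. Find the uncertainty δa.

0.0409 m/s^2

Relative error in a monomial: (δa/a)² = Σ (nᵢ · δxᵢ/xᵢ)².
  (1·δF/F)² = (1×0.0535)² = 0.00286;  (-1·δm/m)² = (-1×0.0421)² = 0.00177
δa/a = √(0.00463) = 0.0680
a = 0.6013 m/s^2, so δa = 0.0680 × 0.6013 = 0.0409 m/s^2.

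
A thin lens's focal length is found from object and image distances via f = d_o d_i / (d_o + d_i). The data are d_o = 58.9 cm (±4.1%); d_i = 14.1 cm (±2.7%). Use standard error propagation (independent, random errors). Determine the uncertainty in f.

∂f/∂d_o = (d_i/(d_o+d_i))² = 0.0373;  ∂f/∂d_i = (d_o/(d_o+d_i))² = 0.651
δf = √((∂f/∂d_o · δd_o)² + (∂f/∂d_i · δd_i)²) = √(0.00812 + 0.0614) = 0.264 cm

0.264 cm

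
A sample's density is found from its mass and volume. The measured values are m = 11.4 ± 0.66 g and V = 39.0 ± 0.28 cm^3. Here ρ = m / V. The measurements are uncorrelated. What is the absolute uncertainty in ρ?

0.0171 g/cm^3

For a monomial ρ ∝ m, V^-1, fractional errors add in quadrature:
  (1·δm/m)² = (1×0.0579)² = 0.00335;  (-1·δV/V)² = (-1×0.00718)² = 5.15e-05
δρ/ρ = √(0.00340) = 0.0583
ρ = 0.292 g/cm^3, so δρ = 0.0583 × 0.292 = 0.0171 g/cm^3.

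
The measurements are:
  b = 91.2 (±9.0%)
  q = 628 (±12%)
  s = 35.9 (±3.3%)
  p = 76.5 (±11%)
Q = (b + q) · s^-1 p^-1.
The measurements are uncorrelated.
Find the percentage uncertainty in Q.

15.6%

Let u = b + q = 719. δu = √(δb² + δq²) = √(67.4 + 5680) = 75.8, so δu/u = 0.105.
Q is then a monomial in u, s, p:
δQ/Q = √((δu/u)² + (-1·δs/s)² + (-1·δp/p)²) = √(0.0111 + 0.00109 + 0.0121) = 0.156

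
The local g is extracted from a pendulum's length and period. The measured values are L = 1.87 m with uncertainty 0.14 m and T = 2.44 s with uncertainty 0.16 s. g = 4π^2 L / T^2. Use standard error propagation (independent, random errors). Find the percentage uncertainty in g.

Relative error in a monomial: (δg/g)² = Σ (nᵢ · δxᵢ/xᵢ)².
  (1·δL/L)² = (1×0.0749)² = 0.00560;  (-2·δT/T)² = (-2×0.0656)² = 0.0172
δg/g = √(0.0228) = 0.151

15.1%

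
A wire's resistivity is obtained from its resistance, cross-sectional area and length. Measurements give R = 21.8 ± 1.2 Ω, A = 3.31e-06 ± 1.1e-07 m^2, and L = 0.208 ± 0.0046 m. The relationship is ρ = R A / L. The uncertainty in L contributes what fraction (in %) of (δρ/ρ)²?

10.6%

(δρ/ρ)² = (1·δR/R)² + (1·δA/A)² + (-1·δL/L)²
  R term: (1×0.0550)² = 0.00303
  A term: (1×0.0332)² = 0.00110
  L term: (-1×0.0221)² = 0.000489
Total = 0.00462. Share from L = 0.000489/0.00462 = 0.106.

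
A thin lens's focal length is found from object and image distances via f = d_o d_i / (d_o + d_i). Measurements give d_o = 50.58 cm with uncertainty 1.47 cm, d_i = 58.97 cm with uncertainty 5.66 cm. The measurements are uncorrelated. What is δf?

1.28 cm

∂f/∂d_o = (d_i/(d_o+d_i))² = 0.290;  ∂f/∂d_i = (d_o/(d_o+d_i))² = 0.213
δf = √((∂f/∂d_o · δd_o)² + (∂f/∂d_i · δd_i)²) = √(0.181 + 1.46) = 1.28 cm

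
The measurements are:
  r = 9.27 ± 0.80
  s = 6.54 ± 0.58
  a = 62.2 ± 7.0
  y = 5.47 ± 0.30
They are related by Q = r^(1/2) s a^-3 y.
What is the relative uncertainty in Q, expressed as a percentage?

35.6%

Products/powers → add relative errors in quadrature, weighted by exponent:
  (½·δr/r)² = (0.5×0.0863)² = 0.00186;  (1·δs/s)² = (1×0.0887)² = 0.00787;  (-3·δa/a)² = (-3×0.113)² = 0.114;  (1·δy/y)² = (1×0.0548)² = 0.00301
δQ/Q = √(0.127) = 0.356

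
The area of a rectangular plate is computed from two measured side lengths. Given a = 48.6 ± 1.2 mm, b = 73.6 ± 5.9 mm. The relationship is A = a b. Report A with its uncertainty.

Since A is a product/quotient, work with relative uncertainties:
  (1·δa/a)² = (1×0.0247)² = 0.000610;  (1·δb/b)² = (1×0.0802)² = 0.00643
δA/A = √(0.00704) = 0.0839
A = 3580 mm^2, so δA = 0.0839 × 3580 = 300 mm^2.

3580 ± 300 mm^2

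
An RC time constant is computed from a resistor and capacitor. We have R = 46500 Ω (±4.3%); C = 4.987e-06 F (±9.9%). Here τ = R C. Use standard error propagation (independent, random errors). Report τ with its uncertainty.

0.2319 ± 0.0250 s

τ is a product of powers, so relative uncertainties combine in quadrature:
  (1·δR/R)² = (1×0.0430)² = 0.00185;  (1·δC/C)² = (1×0.0990)² = 0.00980
δτ/τ = √(0.0116) = 0.108
τ = 0.2319 s, so δτ = 0.108 × 0.2319 = 0.0250 s.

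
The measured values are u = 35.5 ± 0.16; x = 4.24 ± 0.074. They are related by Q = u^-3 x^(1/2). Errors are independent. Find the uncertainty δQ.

Each factor contributes (exponent × relative error)² to (δQ/Q)²:
  (-3·δu/u)² = (-3×0.00451)² = 0.000183;  (½·δx/x)² = (0.5×0.0175)² = 7.62e-05
δQ/Q = √(0.000259) = 0.0161
Q = 4.6e-05, so δQ = 0.0161 × 4.6e-05 = 7.41e-07.

7.41e-07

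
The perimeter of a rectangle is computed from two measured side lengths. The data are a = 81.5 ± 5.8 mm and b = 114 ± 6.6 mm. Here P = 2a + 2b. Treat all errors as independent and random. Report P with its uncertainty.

Sums and differences: (δP)² = Σ (cᵢ δxᵢ)².
  (2·δa)² = 135;  (2·δb)² = 174
δP = √(309) = 17.6 mm
P = 391 mm.

391 ± 17.6 mm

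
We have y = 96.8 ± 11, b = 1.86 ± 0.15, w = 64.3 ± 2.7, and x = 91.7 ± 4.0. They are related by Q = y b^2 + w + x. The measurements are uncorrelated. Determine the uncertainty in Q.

Let p = y·b^2 = 335. δp/p = √((1·δy/y)² + (2·δb/b)²) = √(0.0129 + 0.0260) = 0.197, so δp = 66.1.
Q = p + w + x: δQ = √(δp² + δw² + δx²) = √(4370 + 7.29 + 16.0) = 66.3

66.3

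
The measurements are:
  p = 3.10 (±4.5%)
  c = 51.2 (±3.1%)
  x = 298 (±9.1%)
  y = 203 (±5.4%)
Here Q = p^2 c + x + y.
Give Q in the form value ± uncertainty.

993 ± 55.2

Let w = p^2·c = 492. δw/w = √((2·δp/p)² + (1·δc/c)²) = √(0.00810 + 0.000961) = 0.0952, so δw = 46.8.
Q = w + x + y: δQ = √(δw² + δx² + δy²) = √(2190 + 735 + 120) = 55.2
Q = 993.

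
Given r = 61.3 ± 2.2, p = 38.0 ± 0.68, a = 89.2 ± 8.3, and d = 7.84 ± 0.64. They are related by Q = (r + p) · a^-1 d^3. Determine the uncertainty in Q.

Let u = r + p = 99.3. δu = √(δr² + δp²) = √(4.84 + 0.462) = 2.30, so δu/u = 0.0232.
Q is then a monomial in u, a, d:
δQ/Q = √((δu/u)² + (-1·δa/a)² + (3·δd/d)²) = √(0.000538 + 0.00866 + 0.0600) = 0.263
Q = 536, so δQ = 0.263 × 536 = 141.

141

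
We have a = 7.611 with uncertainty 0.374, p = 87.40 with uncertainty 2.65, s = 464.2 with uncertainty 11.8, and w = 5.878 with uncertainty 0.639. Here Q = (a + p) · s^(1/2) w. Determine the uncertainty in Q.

1360

Let u = a + p = 95.01. δu = √(δa² + δp²) = √(0.140 + 7.02) = 2.68, so δu/u = 0.0282.
Q is then a monomial in u, s, w:
δQ/Q = √((δu/u)² + (½·δs/s)² + (1·δw/w)²) = √(0.000793 + 0.000162 + 0.0118) = 0.113
Q = 12030, so δQ = 0.113 × 12030 = 1360.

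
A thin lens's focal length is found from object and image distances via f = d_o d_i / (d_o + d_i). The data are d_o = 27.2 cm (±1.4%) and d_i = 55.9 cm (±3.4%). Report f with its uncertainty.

∂f/∂d_o = (d_i/(d_o+d_i))² = 0.453;  ∂f/∂d_i = (d_o/(d_o+d_i))² = 0.107
δf = √((∂f/∂d_o · δd_o)² + (∂f/∂d_i · δd_i)²) = √(0.0297 + 0.0415) = 0.267 cm
f = 18.3 cm.

18.3 ± 0.267 cm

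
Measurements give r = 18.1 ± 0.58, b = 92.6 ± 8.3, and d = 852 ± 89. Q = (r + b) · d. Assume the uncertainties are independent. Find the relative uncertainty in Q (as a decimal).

0.129

Let u = r + b = 111. δu = √(δr² + δb²) = √(0.336 + 68.9) = 8.32, so δu/u = 0.0752.
Q is then a monomial in u, d:
δQ/Q = √((δu/u)² + (1·δd/d)²) = √(0.00565 + 0.0109) = 0.129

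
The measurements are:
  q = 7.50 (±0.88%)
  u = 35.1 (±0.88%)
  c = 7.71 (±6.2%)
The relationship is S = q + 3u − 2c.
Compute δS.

1.33

For a sum/difference, combine absolute errors in quadrature:
  (δq)² = 0.00436;  (3·δu)² = 0.859;  (2·δc)² = 0.914
δS = √(1.78) = 1.33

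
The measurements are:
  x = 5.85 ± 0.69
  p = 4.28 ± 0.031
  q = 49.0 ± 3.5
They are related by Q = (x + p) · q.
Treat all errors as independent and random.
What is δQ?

Let u = x + p = 10.1. δu = √(δx² + δp²) = √(0.476 + 0.000961) = 0.691, so δu/u = 0.0682.
Q is then a monomial in u, q:
δQ/Q = √((δu/u)² + (1·δq/q)²) = √(0.00465 + 0.00510) = 0.0987
Q = 496, so δQ = 0.0987 × 496 = 49.0.

49.0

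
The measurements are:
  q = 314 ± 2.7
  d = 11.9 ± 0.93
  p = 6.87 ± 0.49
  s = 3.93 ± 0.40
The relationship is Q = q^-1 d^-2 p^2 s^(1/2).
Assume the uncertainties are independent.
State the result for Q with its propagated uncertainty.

0.00210 ± 0.000458

Since Q is a product/quotient, work with relative uncertainties:
  (-1·δq/q)² = (-1×0.00860)² = 7.39e-05;  (-2·δd/d)² = (-2×0.0782)² = 0.0244;  (2·δp/p)² = (2×0.0713)² = 0.0203;  (½·δs/s)² = (0.5×0.102)² = 0.00259
δQ/Q = √(0.0474) = 0.218
Q = 0.00210, so δQ = 0.218 × 0.00210 = 0.000458.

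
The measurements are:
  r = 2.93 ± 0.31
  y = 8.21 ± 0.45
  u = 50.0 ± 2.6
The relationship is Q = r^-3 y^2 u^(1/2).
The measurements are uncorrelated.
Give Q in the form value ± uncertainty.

18.9 ± 6.38

For a monomial Q ∝ r^-3, y^2, u^(1/2), fractional errors add in quadrature:
  (-3·δr/r)² = (-3×0.106)² = 0.101;  (2·δy/y)² = (2×0.0548)² = 0.0120;  (½·δu/u)² = (0.5×0.0520)² = 0.000676
δQ/Q = √(0.113) = 0.337
Q = 18.9, so δQ = 0.337 × 18.9 = 6.38.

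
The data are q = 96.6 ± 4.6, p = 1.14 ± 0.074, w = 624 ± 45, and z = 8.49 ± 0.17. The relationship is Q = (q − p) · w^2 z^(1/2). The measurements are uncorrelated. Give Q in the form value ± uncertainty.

Let u = q − p = 95.5. δu = √(δq² + δp²) = √(21.2 + 0.00548) = 4.60, so δu/u = 0.0482.
Q is then a monomial in u, w, z:
δQ/Q = √((δu/u)² + (2·δw/w)² + (½·δz/z)²) = √(0.00232 + 0.0208 + 0.000100) = 0.152
Q = 1.08e+08, so δQ = 0.152 × 1.08e+08 = 1.65e+07.

(1.08 ± 0.165) × 10^8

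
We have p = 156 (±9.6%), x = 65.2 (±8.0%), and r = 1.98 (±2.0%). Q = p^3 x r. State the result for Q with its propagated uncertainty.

(4.90 ± 1.47) × 10^8

Each factor contributes (exponent × relative error)² to (δQ/Q)²:
  (3·δp/p)² = (3×0.0960)² = 0.0829;  (1·δx/x)² = (1×0.0800)² = 0.00640;  (1·δr/r)² = (1×0.0200)² = 0.000400
δQ/Q = √(0.0897) = 0.300
Q = 4.9e+08, so δQ = 0.300 × 4.9e+08 = 1.47e+08.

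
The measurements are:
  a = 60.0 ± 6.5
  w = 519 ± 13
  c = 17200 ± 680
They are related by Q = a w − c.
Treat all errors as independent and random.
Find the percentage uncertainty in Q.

Let p = a·w = 31100. δp/p = √((1·δa/a)² + (1·δw/w)²) = √(0.0117 + 0.000627) = 0.111, so δp = 3460.
Q = p − c: δQ = √(δp² + δc²) = √(1.2e+07 + 4.62e+05) = 3530
Q = 13900, so δQ/Q = 3530/13900 = 0.253.

25.3%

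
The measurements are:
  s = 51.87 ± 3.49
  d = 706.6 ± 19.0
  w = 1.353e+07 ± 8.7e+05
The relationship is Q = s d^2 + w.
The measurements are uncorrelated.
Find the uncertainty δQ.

2.39e+06

Let p = s·d^2 = 2.59e+07. δp/p = √((1·δs/s)² + (2·δd/d)²) = √(0.00453 + 0.00289) = 0.0861, so δp = 2.23e+06.
Q = p + w: δQ = √(δp² + δw²) = √(4.98e+12 + 7.57e+11) = 2.39e+06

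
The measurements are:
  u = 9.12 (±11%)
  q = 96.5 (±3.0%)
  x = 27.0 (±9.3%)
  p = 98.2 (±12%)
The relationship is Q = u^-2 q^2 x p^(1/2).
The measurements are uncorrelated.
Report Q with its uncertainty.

Each factor contributes (exponent × relative error)² to (δQ/Q)²:
  (-2·δu/u)² = (-2×0.110)² = 0.0484;  (2·δq/q)² = (2×0.0300)² = 0.00360;  (1·δx/x)² = (1×0.0930)² = 0.00865;  (½·δp/p)² = (0.5×0.120)² = 0.00360
δQ/Q = √(0.0642) = 0.253
Q = 30000, so δQ = 0.253 × 30000 = 7590.

30000 ± 7590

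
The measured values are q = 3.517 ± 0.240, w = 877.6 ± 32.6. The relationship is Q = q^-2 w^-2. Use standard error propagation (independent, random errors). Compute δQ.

1.63e-08

Each factor contributes (exponent × relative error)² to (δQ/Q)²:
  (-2·δq/q)² = (-2×0.0682)² = 0.0186;  (-2·δw/w)² = (-2×0.0371)² = 0.00552
δQ/Q = √(0.0241) = 0.155
Q = 1.05e-07, so δQ = 0.155 × 1.05e-07 = 1.63e-08.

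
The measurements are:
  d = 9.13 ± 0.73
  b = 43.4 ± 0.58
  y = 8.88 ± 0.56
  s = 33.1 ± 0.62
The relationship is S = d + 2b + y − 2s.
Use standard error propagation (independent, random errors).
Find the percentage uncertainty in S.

5.00%

Each term contributes (cᵢ δxᵢ)² to (δS)²:
  (δd)² = 0.533;  (2·δb)² = 1.35;  (δy)² = 0.314;  (2·δs)² = 1.54
δS = √(3.73) = 1.93
S = 38.6, so δS/S = 1.93/38.6 = 0.0500.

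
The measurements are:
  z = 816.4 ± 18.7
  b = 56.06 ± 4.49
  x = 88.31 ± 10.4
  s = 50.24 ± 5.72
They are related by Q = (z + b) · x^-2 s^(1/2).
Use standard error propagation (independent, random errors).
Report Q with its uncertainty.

Let u = z + b = 872.5. δu = √(δz² + δb²) = √(350 + 20.2) = 19.2, so δu/u = 0.0220.
Q is then a monomial in u, x, s:
δQ/Q = √((δu/u)² + (-2·δx/x)² + (½·δs/s)²) = √(0.000486 + 0.0555 + 0.00324) = 0.243
Q = 0.7930, so δQ = 0.243 × 0.7930 = 0.193.

0.7930 ± 0.193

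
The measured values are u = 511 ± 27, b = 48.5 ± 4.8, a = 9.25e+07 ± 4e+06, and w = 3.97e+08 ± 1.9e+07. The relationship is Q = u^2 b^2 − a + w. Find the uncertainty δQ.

Let p = u^2·b^2 = 6.14e+08. δp/p = √((2·δu/u)² + (2·δb/b)²) = √(0.0112 + 0.0392) = 0.224, so δp = 1.38e+08.
Q = p − a + w: δQ = √(δp² + δa² + δw²) = √(1.9e+16 + 1.6e+13 + 3.61e+14) = 1.39e+08

1.39e+08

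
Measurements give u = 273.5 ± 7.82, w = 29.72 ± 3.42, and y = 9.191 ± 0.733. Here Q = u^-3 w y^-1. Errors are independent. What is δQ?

2.6e-08

Q is a product of powers, so relative uncertainties combine in quadrature:
  (-3·δu/u)² = (-3×0.0286)² = 0.00736;  (1·δw/w)² = (1×0.115)² = 0.0132;  (-1·δy/y)² = (-1×0.0798)² = 0.00636
δQ/Q = √(0.0270) = 0.164
Q = 1.581e-07, so δQ = 0.164 × 1.581e-07 = 2.6e-08.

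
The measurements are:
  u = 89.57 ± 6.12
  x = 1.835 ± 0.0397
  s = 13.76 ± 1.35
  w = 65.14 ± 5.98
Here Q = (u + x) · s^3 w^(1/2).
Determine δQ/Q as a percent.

30.5%

Let h = u + x = 91.40. δh = √(δu² + δx²) = √(37.5 + 0.00158) = 6.12, so δh/h = 0.0670.
Q is then a monomial in h, s, w:
δQ/Q = √((δh/h)² + (3·δs/s)² + (½·δw/w)²) = √(0.00448 + 0.0866 + 0.00211) = 0.305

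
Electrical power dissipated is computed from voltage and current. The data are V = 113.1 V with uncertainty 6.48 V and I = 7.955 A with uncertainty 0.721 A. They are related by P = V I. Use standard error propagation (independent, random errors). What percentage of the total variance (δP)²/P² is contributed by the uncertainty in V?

28.6%

(δP/P)² = (1·δV/V)² + (1·δI/I)²
  V term: (1×0.0573)² = 0.00328
  I term: (1×0.0906)² = 0.00821
Total = 0.0115. Share from V = 0.00328/0.0115 = 0.286.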